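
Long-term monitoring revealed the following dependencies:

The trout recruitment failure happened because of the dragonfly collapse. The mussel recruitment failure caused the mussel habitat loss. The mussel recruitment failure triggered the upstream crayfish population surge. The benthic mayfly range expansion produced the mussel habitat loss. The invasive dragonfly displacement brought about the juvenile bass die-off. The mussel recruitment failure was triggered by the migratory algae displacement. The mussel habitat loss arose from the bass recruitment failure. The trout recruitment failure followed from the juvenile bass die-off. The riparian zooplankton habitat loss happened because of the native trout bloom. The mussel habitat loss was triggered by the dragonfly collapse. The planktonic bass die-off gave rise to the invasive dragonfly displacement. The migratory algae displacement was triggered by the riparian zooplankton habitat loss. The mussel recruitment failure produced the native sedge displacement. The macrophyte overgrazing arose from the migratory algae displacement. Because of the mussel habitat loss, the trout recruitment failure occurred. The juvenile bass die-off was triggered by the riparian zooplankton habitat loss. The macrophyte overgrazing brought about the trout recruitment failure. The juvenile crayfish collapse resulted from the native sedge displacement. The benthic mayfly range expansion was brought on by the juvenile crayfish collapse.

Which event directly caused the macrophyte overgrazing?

Upstream contributors include the native trout bloom, the riparian zooplankton habitat loss, but only the migratory algae displacement feeds directly into the macrophyte overgrazing.

the migratory algae displacement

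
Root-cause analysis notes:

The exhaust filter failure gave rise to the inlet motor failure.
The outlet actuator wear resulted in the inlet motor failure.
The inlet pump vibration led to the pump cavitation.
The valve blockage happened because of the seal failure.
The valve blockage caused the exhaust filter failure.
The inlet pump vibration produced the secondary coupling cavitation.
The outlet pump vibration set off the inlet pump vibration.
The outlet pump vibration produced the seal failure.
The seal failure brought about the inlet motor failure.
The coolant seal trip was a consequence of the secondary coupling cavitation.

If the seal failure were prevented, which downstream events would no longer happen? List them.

the exhaust filter failure, the valve blockage

Downstream of the seal failure: the valve blockage, the exhaust filter failure, the inlet motor failure.
Of those, still caused via another path: the inlet motor failure.
The remainder have no surviving cause.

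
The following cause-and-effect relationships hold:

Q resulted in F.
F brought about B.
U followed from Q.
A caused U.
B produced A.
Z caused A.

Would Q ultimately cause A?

Yes

There is a causal chain: Q → F → B → A.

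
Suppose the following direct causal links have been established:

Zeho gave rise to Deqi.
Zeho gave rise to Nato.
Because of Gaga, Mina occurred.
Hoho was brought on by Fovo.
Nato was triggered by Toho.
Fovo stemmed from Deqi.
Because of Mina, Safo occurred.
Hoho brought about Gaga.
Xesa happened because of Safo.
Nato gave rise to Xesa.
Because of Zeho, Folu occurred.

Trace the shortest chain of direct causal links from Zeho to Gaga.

Zeho → Deqi
Deqi → Fovo
Fovo → Hoho
Hoho → Gaga
Length: 4 steps.

Zeho → Deqi → Fovo → Hoho → Gaga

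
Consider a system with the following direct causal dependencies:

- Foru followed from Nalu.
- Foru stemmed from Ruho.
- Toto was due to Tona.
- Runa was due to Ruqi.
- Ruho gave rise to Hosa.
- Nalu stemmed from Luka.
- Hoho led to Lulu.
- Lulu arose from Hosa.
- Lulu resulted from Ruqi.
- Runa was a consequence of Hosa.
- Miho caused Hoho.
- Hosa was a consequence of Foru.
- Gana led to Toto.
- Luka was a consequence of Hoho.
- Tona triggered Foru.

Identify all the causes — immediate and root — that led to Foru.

Immediate causes of Foru: Tona, Ruho, Nalu.
Further upstream: Miho, Hoho, Luka.

Hoho, Luka, Miho, Nalu, Ruho, Tona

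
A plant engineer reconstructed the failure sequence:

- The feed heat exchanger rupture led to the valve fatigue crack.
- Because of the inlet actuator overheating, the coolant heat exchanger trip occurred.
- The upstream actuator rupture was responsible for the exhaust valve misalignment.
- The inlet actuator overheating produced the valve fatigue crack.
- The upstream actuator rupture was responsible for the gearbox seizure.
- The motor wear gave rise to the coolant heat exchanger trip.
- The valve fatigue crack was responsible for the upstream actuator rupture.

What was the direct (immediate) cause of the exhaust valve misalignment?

Upstream contributors include the feed heat exchanger rupture, the inlet actuator overheating, the valve fatigue crack, but only the upstream actuator rupture feeds directly into the exhaust valve misalignment.

the upstream actuator rupture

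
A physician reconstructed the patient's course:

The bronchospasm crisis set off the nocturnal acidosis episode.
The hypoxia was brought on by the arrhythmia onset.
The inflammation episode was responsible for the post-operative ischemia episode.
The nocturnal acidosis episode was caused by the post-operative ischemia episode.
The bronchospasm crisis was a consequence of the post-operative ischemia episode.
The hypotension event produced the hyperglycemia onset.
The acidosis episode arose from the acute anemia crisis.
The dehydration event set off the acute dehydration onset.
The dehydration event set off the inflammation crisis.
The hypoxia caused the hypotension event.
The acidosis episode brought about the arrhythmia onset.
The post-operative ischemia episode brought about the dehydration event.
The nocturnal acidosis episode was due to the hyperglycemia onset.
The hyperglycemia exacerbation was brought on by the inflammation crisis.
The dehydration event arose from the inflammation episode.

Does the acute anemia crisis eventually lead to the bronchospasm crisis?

The acute anemia crisis leads to the acidosis episode, the arrhythmia onset, the hypoxia, the hypotension event, the hyperglycemia onset, the nocturnal acidosis episode; the bronchospasm crisis is not among them.

No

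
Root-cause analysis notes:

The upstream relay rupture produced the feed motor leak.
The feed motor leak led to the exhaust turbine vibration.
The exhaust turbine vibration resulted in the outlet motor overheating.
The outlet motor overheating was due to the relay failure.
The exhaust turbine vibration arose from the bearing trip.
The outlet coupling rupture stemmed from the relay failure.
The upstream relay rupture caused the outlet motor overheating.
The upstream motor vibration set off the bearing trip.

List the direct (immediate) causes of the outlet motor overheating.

the exhaust turbine vibration, the relay failure, the upstream relay rupture

Upstream contributors include the upstream motor vibration, the feed motor leak, the bearing trip, but only the exhaust turbine vibration, the relay failure, the upstream relay rupture feed directly into the outlet motor overheating.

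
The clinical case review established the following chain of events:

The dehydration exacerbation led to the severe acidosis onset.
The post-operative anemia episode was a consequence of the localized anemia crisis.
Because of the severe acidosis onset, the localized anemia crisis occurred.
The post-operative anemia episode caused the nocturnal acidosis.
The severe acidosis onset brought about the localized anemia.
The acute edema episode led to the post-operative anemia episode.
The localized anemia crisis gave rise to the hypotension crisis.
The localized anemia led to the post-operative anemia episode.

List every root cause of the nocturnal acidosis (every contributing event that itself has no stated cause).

Tracing upstream from the nocturnal acidosis: the nocturnal acidosis ← the post-operative anemia episode ← the localized anemia crisis ← the severe acidosis onset ← the dehydration exacerbation.
A separate upstream branch: the nocturnal acidosis ← the post-operative anemia episode ← the acute edema episode.
Each of those chain origins has no stated cause.

the acute edema episode, the dehydration exacerbation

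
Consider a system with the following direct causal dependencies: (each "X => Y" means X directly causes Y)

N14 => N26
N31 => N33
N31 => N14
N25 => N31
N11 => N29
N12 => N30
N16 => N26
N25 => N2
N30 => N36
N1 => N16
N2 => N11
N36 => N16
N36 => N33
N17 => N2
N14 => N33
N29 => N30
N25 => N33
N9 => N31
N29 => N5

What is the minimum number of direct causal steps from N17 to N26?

7

Shortest chain: N17 → N2 → N11 → N29 → N30 → N36 → N16 → N26.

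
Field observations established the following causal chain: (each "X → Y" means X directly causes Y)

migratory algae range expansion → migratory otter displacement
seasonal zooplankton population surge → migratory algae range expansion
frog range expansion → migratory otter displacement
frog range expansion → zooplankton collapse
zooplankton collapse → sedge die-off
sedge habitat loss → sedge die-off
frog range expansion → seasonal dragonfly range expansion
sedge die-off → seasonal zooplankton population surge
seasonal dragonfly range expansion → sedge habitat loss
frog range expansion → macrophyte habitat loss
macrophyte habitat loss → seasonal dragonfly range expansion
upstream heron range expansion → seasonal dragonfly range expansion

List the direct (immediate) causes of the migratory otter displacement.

Upstream contributors include the zooplankton collapse, the upstream heron range expansion, the macrophyte habitat loss, the seasonal dragonfly range expansion, the sedge habitat loss, the sedge die-off, the seasonal zooplankton population surge, but only the frog range expansion, the migratory algae range expansion feed directly into the migratory otter displacement.

the frog range expansion, the migratory algae range expansion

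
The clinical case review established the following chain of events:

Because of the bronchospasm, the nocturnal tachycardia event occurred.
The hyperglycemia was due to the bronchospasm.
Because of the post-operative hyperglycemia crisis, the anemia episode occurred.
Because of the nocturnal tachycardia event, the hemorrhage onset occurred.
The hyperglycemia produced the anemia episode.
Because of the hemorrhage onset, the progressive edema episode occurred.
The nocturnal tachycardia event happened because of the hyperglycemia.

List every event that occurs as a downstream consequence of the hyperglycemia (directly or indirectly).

Direct effects: the nocturnal tachycardia event, the anemia episode.
2 steps out: the hemorrhage onset.
3 steps out: the progressive edema episode.
Not reachable from it: the bronchospasm, the post-operative hyperglycemia crisis.

the anemia episode, the hemorrhage onset, the nocturnal tachycardia event, the progressive edema episode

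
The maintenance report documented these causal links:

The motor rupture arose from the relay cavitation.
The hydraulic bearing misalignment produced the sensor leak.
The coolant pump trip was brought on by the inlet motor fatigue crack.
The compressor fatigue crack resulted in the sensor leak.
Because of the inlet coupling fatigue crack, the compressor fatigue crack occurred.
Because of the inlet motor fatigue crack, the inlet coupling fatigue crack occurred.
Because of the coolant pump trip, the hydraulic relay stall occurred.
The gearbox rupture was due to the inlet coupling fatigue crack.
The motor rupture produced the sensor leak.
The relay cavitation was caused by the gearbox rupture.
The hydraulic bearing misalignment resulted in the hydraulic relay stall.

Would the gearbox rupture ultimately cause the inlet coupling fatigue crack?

The gearbox rupture leads to the relay cavitation, the motor rupture, the sensor leak; the inlet coupling fatigue crack is not among them.

No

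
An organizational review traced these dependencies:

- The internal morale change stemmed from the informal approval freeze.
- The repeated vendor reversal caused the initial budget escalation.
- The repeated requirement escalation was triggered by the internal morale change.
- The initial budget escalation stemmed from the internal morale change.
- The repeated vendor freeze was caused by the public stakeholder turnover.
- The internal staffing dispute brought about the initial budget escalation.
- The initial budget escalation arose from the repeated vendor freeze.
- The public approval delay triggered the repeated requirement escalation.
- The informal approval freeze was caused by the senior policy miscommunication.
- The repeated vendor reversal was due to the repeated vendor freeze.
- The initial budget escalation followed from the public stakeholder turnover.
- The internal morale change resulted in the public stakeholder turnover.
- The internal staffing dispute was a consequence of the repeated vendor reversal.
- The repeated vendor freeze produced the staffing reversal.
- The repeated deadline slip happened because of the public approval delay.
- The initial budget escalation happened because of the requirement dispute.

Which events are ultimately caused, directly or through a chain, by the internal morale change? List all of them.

Direct effects: the public stakeholder turnover, the repeated requirement escalation, the initial budget escalation.
2 steps out: the repeated vendor freeze.
3 steps out: the staffing reversal, the repeated vendor reversal.
4 steps out: the internal staffing dispute.
Not reachable from it: the public approval delay, the repeated deadline slip, the senior policy miscommunication, the informal approval freeze, the requirement dispute.

the initial budget escalation, the internal staffing dispute, the public stakeholder turnover, the repeated requirement escalation, the repeated vendor freeze, the repeated vendor reversal, the staffing reversal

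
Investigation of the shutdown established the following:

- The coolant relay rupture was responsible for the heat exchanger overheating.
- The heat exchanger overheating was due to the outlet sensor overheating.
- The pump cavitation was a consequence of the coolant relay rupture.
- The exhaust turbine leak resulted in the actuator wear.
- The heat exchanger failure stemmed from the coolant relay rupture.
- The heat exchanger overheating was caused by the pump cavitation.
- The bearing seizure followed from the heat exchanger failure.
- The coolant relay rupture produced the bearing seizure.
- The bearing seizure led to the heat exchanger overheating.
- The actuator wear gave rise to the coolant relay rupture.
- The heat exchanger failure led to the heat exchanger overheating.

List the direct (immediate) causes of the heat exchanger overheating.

Upstream contributors include the exhaust turbine leak, the actuator wear, but only the bearing seizure, the coolant relay rupture, the heat exchanger failure, the outlet sensor overheating, the pump cavitation feed directly into the heat exchanger overheating.

the bearing seizure, the coolant relay rupture, the heat exchanger failure, the outlet sensor overheating, the pump cavitation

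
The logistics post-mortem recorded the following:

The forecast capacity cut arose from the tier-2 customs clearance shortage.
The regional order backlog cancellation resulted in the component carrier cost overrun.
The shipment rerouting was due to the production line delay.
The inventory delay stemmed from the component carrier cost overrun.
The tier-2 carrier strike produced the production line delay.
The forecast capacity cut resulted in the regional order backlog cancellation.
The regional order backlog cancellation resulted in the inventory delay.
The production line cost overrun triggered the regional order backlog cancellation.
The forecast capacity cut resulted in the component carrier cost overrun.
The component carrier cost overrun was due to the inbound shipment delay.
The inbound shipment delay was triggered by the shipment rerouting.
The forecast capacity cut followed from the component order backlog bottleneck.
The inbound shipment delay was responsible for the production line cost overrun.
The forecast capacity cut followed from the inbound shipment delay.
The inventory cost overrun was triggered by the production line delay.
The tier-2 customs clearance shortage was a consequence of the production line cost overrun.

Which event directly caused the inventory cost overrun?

the production line delay

Upstream contributors include the tier-2 carrier strike, but only the production line delay feeds directly into the inventory cost overrun.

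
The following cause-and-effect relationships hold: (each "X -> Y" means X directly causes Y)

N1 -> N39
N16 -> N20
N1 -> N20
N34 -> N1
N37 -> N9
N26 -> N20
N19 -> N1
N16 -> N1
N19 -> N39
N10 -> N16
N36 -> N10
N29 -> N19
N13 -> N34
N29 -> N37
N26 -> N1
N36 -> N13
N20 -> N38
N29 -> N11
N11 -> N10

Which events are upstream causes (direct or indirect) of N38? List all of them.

N1, N10, N11, N13, N16, N19, N20, N26, N29, N34, N36

Immediate cause of N38: N20.
Further upstream: N29, N11, N19, N36, N26, N13, N34, N10, N16, N1.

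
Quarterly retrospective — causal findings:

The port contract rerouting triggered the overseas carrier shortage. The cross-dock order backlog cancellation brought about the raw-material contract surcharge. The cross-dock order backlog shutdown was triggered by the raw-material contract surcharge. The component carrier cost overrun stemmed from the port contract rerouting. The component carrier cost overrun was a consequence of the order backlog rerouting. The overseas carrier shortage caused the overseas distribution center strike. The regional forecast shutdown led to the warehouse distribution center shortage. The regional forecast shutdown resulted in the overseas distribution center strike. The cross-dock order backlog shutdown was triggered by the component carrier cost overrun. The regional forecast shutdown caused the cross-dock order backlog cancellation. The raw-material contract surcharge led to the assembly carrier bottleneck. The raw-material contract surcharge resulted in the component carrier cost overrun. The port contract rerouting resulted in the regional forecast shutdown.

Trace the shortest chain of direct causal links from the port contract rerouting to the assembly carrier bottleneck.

the port contract rerouting → the regional forecast shutdown
the regional forecast shutdown → the cross-dock order backlog cancellation
the cross-dock order backlog cancellation → the raw-material contract surcharge
the raw-material contract surcharge → the assembly carrier bottleneck
Length: 4 steps.

the port contract rerouting → the regional forecast shutdown → the cross-dock order backlog cancellation → the raw-material contract surcharge → the assembly carrier bottleneck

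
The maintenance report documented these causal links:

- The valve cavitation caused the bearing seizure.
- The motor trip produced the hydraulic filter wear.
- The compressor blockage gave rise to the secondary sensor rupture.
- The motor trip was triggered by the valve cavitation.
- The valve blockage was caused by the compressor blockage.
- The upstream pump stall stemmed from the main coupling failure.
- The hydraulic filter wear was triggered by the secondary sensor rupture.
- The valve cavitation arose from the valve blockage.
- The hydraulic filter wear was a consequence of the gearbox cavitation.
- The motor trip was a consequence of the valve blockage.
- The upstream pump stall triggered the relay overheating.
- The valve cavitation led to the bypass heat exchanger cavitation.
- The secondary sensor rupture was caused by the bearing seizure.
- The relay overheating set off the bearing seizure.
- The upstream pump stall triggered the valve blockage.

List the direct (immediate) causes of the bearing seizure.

the relay overheating, the valve cavitation

Upstream contributors include the compressor blockage, the main coupling failure, the upstream pump stall, the valve blockage, but only the relay overheating, the valve cavitation feed directly into the bearing seizure.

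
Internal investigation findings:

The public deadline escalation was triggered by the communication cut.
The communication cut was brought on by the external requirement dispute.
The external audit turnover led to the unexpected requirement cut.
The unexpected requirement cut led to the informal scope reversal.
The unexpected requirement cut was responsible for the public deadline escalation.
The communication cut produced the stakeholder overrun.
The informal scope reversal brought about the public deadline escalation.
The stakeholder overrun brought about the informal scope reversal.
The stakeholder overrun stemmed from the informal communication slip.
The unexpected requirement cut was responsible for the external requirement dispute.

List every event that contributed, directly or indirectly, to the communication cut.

Immediate cause of the communication cut: the external requirement dispute.
Further upstream: the external audit turnover, the unexpected requirement cut.

the external audit turnover, the external requirement dispute, the unexpected requirement cut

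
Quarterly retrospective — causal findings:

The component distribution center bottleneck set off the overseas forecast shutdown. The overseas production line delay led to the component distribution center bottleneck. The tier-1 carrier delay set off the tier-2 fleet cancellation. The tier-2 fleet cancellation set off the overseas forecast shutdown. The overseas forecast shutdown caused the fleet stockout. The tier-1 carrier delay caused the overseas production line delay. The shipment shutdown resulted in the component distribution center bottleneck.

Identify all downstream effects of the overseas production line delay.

the component distribution center bottleneck, the fleet stockout, the overseas forecast shutdown

Direct effects: the component distribution center bottleneck.
2 steps out: the overseas forecast shutdown.
3 steps out: the fleet stockout.
Not reachable from it: the tier-1 carrier delay, the tier-2 fleet cancellation, the shipment shutdown.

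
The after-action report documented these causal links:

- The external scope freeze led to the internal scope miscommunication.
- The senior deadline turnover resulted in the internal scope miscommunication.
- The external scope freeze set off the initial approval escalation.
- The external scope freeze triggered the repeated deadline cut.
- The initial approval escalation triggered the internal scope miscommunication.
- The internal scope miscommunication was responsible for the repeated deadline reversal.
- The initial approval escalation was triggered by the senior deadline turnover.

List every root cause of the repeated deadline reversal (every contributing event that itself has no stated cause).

the external scope freeze, the senior deadline turnover

Tracing upstream from the repeated deadline reversal: the repeated deadline reversal ← the internal scope miscommunication ← the external scope freeze.
A separate upstream branch: the repeated deadline reversal ← the internal scope miscommunication ← the senior deadline turnover.
Each of those chain origins has no stated cause.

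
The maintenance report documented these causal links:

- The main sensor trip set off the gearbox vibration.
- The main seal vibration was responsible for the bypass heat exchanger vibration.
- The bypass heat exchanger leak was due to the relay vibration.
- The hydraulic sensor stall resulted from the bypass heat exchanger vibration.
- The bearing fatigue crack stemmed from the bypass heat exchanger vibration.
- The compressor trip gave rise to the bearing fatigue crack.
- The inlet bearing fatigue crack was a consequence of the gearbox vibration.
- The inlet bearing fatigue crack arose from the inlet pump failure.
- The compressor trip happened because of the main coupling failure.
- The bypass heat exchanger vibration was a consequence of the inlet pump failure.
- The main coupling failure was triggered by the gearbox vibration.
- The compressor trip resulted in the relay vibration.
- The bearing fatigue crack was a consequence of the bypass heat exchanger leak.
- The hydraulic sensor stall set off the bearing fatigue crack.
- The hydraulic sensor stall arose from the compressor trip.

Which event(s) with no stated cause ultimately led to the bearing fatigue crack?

Tracing upstream from the bearing fatigue crack: the bearing fatigue crack ← the bypass heat exchanger vibration ← the inlet pump failure.
A separate upstream branch: the bearing fatigue crack ← the compressor trip ← the main coupling failure ← the gearbox vibration ← the main sensor trip.
A separate upstream branch: the bearing fatigue crack ← the bypass heat exchanger vibration ← the main seal vibration.
Each of those chain origins has no stated cause.

the inlet pump failure, the main seal vibration, the main sensor trip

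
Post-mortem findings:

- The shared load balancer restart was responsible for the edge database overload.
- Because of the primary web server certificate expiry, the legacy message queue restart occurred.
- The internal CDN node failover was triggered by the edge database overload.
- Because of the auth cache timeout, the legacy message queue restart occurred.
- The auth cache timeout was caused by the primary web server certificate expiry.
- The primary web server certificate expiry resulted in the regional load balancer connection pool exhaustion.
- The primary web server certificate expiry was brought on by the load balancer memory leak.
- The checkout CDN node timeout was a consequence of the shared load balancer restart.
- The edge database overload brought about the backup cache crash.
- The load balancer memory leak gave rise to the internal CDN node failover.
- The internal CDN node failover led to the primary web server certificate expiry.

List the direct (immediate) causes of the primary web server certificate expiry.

the internal CDN node failover, the load balancer memory leak

Upstream contributors include the shared load balancer restart, the edge database overload, but only the internal CDN node failover, the load balancer memory leak feed directly into the primary web server certificate expiry.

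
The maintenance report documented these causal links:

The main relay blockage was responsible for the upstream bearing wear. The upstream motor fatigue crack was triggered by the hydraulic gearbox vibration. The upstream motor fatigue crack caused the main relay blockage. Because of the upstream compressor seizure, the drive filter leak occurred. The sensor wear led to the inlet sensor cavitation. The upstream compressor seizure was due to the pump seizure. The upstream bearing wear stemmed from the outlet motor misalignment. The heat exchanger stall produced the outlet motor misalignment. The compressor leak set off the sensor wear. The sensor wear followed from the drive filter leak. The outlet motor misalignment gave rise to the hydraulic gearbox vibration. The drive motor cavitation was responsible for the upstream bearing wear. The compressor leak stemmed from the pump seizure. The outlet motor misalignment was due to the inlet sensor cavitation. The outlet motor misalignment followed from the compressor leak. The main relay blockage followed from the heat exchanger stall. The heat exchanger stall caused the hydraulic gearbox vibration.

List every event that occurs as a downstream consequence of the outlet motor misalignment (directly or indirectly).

the hydraulic gearbox vibration, the main relay blockage, the upstream bearing wear, the upstream motor fatigue crack

Direct effects: the hydraulic gearbox vibration, the upstream bearing wear.
2 steps out: the upstream motor fatigue crack.
3 steps out: the main relay blockage.
Not reachable from it: the pump seizure, the compressor leak, the drive motor cavitation, the upstream compressor seizure, the drive filter leak, the sensor wear, the inlet sensor cavitation, the heat exchanger stall.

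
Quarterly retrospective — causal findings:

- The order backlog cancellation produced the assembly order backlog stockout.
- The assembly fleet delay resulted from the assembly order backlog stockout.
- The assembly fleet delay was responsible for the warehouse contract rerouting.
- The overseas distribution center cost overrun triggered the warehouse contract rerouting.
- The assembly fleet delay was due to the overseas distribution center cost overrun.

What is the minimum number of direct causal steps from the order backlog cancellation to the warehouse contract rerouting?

Shortest chain: the order backlog cancellation → the assembly order backlog stockout → the assembly fleet delay → the warehouse contract rerouting.

3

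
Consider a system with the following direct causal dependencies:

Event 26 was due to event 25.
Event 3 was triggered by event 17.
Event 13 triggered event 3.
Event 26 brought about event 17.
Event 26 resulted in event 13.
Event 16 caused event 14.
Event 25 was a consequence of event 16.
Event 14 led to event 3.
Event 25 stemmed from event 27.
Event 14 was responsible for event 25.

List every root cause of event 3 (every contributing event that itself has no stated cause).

Tracing upstream from event 3: event 3 ← event 14 ← event 16.
A separate upstream branch: event 3 ← event 13 ← event 26 ← event 25 ← event 27.
Each of those chain origins has no stated cause.

event 16, event 27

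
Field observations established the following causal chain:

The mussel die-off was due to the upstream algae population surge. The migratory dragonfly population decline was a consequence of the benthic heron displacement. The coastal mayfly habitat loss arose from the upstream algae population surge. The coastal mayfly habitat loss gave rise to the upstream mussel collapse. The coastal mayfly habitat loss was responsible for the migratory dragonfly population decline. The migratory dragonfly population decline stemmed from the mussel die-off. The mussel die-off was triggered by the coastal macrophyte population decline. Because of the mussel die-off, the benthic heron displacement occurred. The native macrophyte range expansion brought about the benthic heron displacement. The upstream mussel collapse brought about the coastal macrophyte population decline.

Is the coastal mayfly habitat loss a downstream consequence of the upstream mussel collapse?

The upstream mussel collapse leads to the coastal macrophyte population decline, the mussel die-off, the benthic heron displacement, the migratory dragonfly population decline; the coastal mayfly habitat loss is not among them.

No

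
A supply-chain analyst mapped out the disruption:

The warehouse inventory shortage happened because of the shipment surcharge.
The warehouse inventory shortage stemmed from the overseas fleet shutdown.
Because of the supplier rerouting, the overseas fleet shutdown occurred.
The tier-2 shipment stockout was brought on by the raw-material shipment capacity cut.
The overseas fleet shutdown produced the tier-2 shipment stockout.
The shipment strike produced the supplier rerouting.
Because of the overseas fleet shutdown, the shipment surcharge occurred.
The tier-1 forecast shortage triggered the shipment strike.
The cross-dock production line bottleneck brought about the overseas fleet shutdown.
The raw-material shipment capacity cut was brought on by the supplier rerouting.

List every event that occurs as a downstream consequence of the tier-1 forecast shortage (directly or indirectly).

Direct effects: the shipment strike.
2 steps out: the supplier rerouting.
3 steps out: the overseas fleet shutdown, the raw-material shipment capacity cut.
4 steps out: the shipment surcharge, the tier-2 shipment stockout, the warehouse inventory shortage.
Not reachable from it: the cross-dock production line bottleneck.

the overseas fleet shutdown, the raw-material shipment capacity cut, the shipment strike, the shipment surcharge, the supplier rerouting, the tier-2 shipment stockout, the warehouse inventory shortage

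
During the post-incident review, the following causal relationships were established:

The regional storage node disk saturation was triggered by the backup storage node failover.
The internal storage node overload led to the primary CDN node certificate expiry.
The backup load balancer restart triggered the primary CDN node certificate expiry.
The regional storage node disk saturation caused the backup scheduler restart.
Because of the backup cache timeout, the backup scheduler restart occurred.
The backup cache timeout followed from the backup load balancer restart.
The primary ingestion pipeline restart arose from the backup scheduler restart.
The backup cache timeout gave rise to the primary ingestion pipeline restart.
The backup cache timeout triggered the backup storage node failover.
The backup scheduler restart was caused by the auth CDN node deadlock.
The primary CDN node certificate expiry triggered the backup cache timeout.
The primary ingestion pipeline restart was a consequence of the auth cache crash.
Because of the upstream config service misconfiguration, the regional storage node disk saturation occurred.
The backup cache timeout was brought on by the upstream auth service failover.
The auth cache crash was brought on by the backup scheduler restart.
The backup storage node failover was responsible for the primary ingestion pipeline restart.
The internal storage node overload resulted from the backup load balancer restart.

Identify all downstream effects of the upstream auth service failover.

Direct effects: the backup cache timeout.
2 steps out: the backup storage node failover, the backup scheduler restart, the primary ingestion pipeline restart.
3 steps out: the regional storage node disk saturation, the auth cache crash.
Not reachable from it: the backup load balancer restart, the upstream config service misconfiguration, the internal storage node overload, the primary CDN node certificate expiry, the auth CDN node deadlock.

the auth cache crash, the backup cache timeout, the backup scheduler restart, the backup storage node failover, the primary ingestion pipeline restart, the regional storage node disk saturation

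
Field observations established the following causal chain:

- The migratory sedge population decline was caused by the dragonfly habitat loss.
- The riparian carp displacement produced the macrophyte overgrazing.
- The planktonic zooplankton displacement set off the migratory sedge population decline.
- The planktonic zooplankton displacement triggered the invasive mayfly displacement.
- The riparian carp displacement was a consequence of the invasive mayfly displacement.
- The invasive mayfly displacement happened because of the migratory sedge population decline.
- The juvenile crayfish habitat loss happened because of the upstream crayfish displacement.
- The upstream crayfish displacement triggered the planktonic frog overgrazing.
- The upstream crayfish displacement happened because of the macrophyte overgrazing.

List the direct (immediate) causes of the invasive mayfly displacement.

Upstream contributors include the dragonfly habitat loss, but only the migratory sedge population decline, the planktonic zooplankton displacement feed directly into the invasive mayfly displacement.

the migratory sedge population decline, the planktonic zooplankton displacement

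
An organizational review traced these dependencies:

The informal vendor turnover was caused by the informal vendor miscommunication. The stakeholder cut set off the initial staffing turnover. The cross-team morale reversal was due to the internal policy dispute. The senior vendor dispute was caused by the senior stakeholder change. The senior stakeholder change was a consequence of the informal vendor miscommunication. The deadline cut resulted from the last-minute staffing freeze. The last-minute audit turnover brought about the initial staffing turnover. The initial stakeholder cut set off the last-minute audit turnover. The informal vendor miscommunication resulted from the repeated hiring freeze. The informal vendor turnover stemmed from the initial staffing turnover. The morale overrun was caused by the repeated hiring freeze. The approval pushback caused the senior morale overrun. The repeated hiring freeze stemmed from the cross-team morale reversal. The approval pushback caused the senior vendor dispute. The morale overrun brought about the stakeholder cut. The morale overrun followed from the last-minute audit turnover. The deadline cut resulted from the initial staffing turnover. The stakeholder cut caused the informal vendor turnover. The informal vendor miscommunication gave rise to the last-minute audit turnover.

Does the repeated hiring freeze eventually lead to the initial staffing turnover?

Yes

There is a causal chain: the repeated hiring freeze → the informal vendor miscommunication → the last-minute audit turnover → the initial staffing turnover.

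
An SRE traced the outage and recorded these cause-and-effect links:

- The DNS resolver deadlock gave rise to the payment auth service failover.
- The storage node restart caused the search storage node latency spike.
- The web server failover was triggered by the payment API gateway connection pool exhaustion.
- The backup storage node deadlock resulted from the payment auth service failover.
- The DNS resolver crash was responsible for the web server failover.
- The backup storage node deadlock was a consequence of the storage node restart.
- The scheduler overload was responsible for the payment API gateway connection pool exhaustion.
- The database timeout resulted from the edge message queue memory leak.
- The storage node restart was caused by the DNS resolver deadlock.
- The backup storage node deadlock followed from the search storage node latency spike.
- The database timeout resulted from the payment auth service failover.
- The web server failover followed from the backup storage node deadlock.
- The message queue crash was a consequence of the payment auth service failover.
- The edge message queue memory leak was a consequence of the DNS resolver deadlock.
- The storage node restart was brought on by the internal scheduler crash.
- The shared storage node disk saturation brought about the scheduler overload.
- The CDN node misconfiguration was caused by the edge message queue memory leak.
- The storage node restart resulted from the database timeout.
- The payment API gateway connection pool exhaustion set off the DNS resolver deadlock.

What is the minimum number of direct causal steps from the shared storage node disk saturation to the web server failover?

3

Shortest chain: the shared storage node disk saturation → the scheduler overload → the payment API gateway connection pool exhaustion → the web server failover.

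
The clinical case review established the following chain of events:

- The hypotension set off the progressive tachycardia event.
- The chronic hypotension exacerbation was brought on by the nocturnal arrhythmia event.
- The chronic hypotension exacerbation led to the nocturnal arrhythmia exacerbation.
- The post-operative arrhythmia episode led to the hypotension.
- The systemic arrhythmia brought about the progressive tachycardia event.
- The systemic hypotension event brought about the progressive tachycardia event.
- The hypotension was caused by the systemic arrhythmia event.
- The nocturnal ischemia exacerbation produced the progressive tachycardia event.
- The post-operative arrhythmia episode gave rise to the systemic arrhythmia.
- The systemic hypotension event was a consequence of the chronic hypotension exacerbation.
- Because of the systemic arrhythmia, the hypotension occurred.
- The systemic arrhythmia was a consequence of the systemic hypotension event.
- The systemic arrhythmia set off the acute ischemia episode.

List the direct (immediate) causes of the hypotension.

Upstream contributors include the nocturnal arrhythmia event, the chronic hypotension exacerbation, the systemic hypotension event, but only the post-operative arrhythmia episode, the systemic arrhythmia, the systemic arrhythmia event feed directly into the hypotension.

the post-operative arrhythmia episode, the systemic arrhythmia, the systemic arrhythmia event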